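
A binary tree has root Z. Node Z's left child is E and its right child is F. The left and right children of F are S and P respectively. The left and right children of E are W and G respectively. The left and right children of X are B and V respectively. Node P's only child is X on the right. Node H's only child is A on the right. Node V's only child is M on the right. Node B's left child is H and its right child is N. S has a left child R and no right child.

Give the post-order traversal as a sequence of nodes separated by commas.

W, G, E, R, S, A, H, N, B, M, V, X, P, F, Z

Post-order visits the left subtree, then the right subtree, then the node.
At Z: go left to E.
  At E: go left to W.
    W is a leaf — visit W.
  At E: go right to G.
    G is a leaf — visit G.
  Visit E.
At Z: go right to F.
  At F: go left to S.
    At S: go left to R.
      R is a leaf — visit R.
    At S: no right child.
    Visit S.
  At F: go right to P.
    At P: no left child.
    At P: go right to X.
      At X: go left to B.
        At B: go left to H.
          At H: no left child.
          At H: go right to A.
            A is a leaf — visit A.
          Visit H.
        At B: go right to N.
          N is a leaf — visit N.
        Visit B.
      At X: go right to V.
        At V: no left child.
        At V: go right to M.
          M is a leaf — visit M.
        Visit V.
      Visit X.
    Visit P.
  Visit F.
Visit Z.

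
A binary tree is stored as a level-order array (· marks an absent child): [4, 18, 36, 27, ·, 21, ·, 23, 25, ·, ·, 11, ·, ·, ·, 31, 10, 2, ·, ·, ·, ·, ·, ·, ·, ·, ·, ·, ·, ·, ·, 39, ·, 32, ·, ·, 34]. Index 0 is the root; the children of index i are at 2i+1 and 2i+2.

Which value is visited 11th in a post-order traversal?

Post-order visits the left subtree, then the right subtree, then the node.
At 4: go left to 18.
  At 18: go left to 27.
    At 27: go left to 23.
      At 23: go left to 31.
        At 31: go left to 39.
          39 is a leaf — visit 39.
        At 31: no right child.
        Visit 31.
      At 23: go right to 10.
        At 10: go left to 32.
          32 is a leaf — visit 32.
        At 10: no right child.
        Visit 10.
      Visit 23.
    At 27: go right to 25.
      At 25: go left to 2.
        At 2: no left child.
        At 2: go right to 34.
          34 is a leaf — visit 34.
        Visit 2.
      At 25: no right child.
      Visit 25.
    Visit 27.
  At 18: no right child.
  Visit 18.
At 4: go right to 36.
  At 36: go left to 21.
    At 21: go left to 11.
      11 is a leaf — visit 11.
    At 21: no right child.
    Visit 21.
  At 36: no right child.
  Visit 36.
Visit 4.
Full post-order sequence: 39, 31, 32, 10, 23, 34, 2, 25, 27, 18, 11, 21, 36, 4.

11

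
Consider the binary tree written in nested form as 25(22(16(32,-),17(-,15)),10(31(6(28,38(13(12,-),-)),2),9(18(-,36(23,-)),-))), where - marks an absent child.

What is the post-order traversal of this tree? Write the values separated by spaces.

32 16 15 17 22 28 12 13 38 6 2 31 23 36 18 9 10 25

Post-order visits the left subtree, then the right subtree, then the node.
At 25: go left to 22.
  At 22: go left to 16.
    At 16: go left to 32.
      32 is a leaf — visit 32.
    At 16: no right child.
    Visit 16.
  At 22: go right to 17.
    At 17: no left child.
    At 17: go right to 15.
      15 is a leaf — visit 15.
    Visit 17.
  Visit 22.
At 25: go right to 10.
  At 10: go left to 31.
    At 31: go left to 6.
      At 6: go left to 28.
        28 is a leaf — visit 28.
      At 6: go right to 38.
        At 38: go left to 13.
          At 13: go left to 12.
            12 is a leaf — visit 12.
          At 13: no right child.
          Visit 13.
        At 38: no right child.
        Visit 38.
      Visit 6.
    At 31: go right to 2.
      2 is a leaf — visit 2.
    Visit 31.
  At 10: go right to 9.
    At 9: go left to 18.
      At 18: no left child.
      At 18: go right to 36.
        At 36: go left to 23.
          23 is a leaf — visit 23.
        At 36: no right child.
        Visit 36.
      Visit 18.
    At 9: no right child.
    Visit 9.
  Visit 10.
Visit 25.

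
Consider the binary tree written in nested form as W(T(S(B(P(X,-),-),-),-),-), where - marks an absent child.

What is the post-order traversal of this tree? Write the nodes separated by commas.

X, P, B, S, T, W

Post-order visits the left subtree, then the right subtree, then the node.
At W: go left to T.
  At T: go left to S.
    At S: go left to B.
      At B: go left to P.
        At P: go left to X.
          X is a leaf — visit X.
        At P: no right child.
        Visit P.
      At B: no right child.
      Visit B.
    At S: no right child.
    Visit S.
  At T: no right child.
  Visit T.
At W: no right child.
Visit W.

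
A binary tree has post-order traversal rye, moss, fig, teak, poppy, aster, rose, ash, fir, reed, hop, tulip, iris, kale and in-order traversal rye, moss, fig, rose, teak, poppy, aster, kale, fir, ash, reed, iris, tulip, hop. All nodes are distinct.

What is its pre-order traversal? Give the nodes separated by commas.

The last element of post-order is the root; it splits in-order into left and right subtrees.
Root kale: left subtree has 7 nodes {rye, moss, fig, rose, teak, poppy, aster}, right has 6 {fir, ash, reed, iris, tulip, hop}.
  Root rose: left subtree has 3 nodes {rye, moss, fig}, right has 3 {teak, poppy, aster}.
    Root fig: left subtree has 2 nodes {rye, moss}, right has 0 { }.
      Root moss: left subtree has 1 node {rye}, right has 0 { }.
    Root aster: left subtree has 2 nodes {teak, poppy}, right has 0 { }.
      Root poppy: left subtree has 1 node {teak}, right has 0 { }.
  Root iris: left subtree has 3 nodes {fir, ash, reed}, right has 2 {tulip, hop}.
    Root reed: left subtree has 2 nodes {fir, ash}, right has 0 { }.
      Root fir: left subtree has 0 nodes { }, right has 1 {ash}.
    Root tulip: left subtree has 0 nodes { }, right has 1 {hop}.

kale, rose, fig, moss, rye, aster, poppy, teak, iris, reed, fir, ash, tulip, hop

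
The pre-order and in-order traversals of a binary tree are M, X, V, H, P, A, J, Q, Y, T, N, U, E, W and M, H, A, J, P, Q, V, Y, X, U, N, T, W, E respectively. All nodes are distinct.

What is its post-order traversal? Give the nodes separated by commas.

The first element of pre-order is the root; it splits in-order into left and right subtrees.
Root M: left subtree has 0 nodes { }, right has 13 {H, A, J, P, Q, V, Y, X, U, N, T, W, E}.
  Root X: left subtree has 7 nodes {H, A, J, P, Q, V, Y}, right has 5 {U, N, T, W, E}.
    Root V: left subtree has 5 nodes {H, A, J, P, Q}, right has 1 {Y}.
      Root H: left subtree has 0 nodes { }, right has 4 {A, J, P, Q}.
        Root P: left subtree has 2 nodes {A, J}, right has 1 {Q}.
          Root A: left subtree has 0 nodes { }, right has 1 {J}.
    Root T: left subtree has 2 nodes {U, N}, right has 2 {W, E}.
      Root N: left subtree has 1 node {U}, right has 0 { }.
      Root E: left subtree has 1 node {W}, right has 0 { }.

J, A, Q, P, H, Y, V, U, N, W, E, T, X, M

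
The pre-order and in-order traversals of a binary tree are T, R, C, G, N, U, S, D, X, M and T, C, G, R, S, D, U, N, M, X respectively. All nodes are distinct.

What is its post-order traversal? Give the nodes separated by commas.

The first element of pre-order is the root; it splits in-order into left and right subtrees.
Root T: left subtree has 0 nodes { }, right has 9 {C, G, R, S, D, U, N, M, X}.
  Root R: left subtree has 2 nodes {C, G}, right has 6 {S, D, U, N, M, X}.
    Root C: left subtree has 0 nodes { }, right has 1 {G}.
    Root N: left subtree has 3 nodes {S, D, U}, right has 2 {M, X}.
      Root U: left subtree has 2 nodes {S, D}, right has 0 { }.
        Root S: left subtree has 0 nodes { }, right has 1 {D}.
      Root X: left subtree has 1 node {M}, right has 0 { }.

G, C, D, S, U, M, X, N, R, T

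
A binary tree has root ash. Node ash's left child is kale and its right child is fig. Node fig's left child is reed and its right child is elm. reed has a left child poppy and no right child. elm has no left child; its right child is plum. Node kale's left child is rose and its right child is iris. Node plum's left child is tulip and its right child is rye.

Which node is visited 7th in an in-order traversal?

In-order visits the left subtree, then the node, then the right subtree.
At ash: go left to kale.
  At kale: go left to rose.
    rose is a leaf — visit rose.
  Visit kale.
  At kale: go right to iris.
    iris is a leaf — visit iris.
Visit ash.
At ash: go right to fig.
  At fig: go left to reed.
    At reed: go left to poppy.
      poppy is a leaf — visit poppy.
    Visit reed.
    At reed: no right child.
  Visit fig.
  At fig: go right to elm.
    At elm: no left child.
    Visit elm.
    At elm: go right to plum.
      At plum: go left to tulip.
        tulip is a leaf — visit tulip.
      Visit plum.
      At plum: go right to rye.
        rye is a leaf — visit rye.
Full in-order sequence: rose, kale, iris, ash, poppy, reed, fig, elm, tulip, plum, rye.

fig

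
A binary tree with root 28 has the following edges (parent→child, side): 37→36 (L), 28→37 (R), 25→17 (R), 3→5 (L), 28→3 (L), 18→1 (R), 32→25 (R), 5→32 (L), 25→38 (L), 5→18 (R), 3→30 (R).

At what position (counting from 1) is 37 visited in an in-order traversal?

12

In-order visits the left subtree, then the node, then the right subtree.
At 28: go left to 3.
  At 3: go left to 5.
    At 5: go left to 32.
      At 32: no left child.
      Visit 32.
      At 32: go right to 25.
        At 25: go left to 38.
          38 is a leaf — visit 38.
        Visit 25.
        At 25: go right to 17.
          17 is a leaf — visit 17.
    Visit 5.
    At 5: go right to 18.
      At 18: no left child.
      Visit 18.
      At 18: go right to 1.
        1 is a leaf — visit 1.
  Visit 3.
  At 3: go right to 30.
    30 is a leaf — visit 30.
Visit 28.
At 28: go right to 37.
  At 37: go left to 36.
    36 is a leaf — visit 36.
  Visit 37.
  At 37: no right child.
Full in-order sequence: 32, 38, 25, 17, 5, 18, 1, 3, 30, 28, 36, 37.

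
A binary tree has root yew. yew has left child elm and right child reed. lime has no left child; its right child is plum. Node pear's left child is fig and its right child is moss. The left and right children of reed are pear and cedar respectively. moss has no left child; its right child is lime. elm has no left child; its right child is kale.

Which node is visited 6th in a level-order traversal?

Level-order visits nodes level by level from the root, left to right within each level.
Level 0: yew
Level 1: elm, reed
Level 2: kale, pear, cedar
Level 3: fig, moss
Level 4: lime
Level 5: plum
Full level-order sequence: yew, elm, reed, kale, pear, cedar, fig, moss, lime, plum.

cedar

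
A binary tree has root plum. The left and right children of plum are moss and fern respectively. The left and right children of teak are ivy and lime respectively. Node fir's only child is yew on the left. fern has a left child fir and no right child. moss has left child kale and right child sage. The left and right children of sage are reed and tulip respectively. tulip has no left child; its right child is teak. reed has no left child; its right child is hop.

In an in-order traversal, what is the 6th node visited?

tulip

In-order visits the left subtree, then the node, then the right subtree.
At plum: go left to moss.
  At moss: go left to kale.
    kale is a leaf — visit kale.
  Visit moss.
  At moss: go right to sage.
    At sage: go left to reed.
      At reed: no left child.
      Visit reed.
      At reed: go right to hop.
        hop is a leaf — visit hop.
    Visit sage.
    At sage: go right to tulip.
      At tulip: no left child.
      Visit tulip.
      At tulip: go right to teak.
        At teak: go left to ivy.
          ivy is a leaf — visit ivy.
        Visit teak.
        At teak: go right to lime.
          lime is a leaf — visit lime.
Visit plum.
At plum: go right to fern.
  At fern: go left to fir.
    At fir: go left to yew.
      yew is a leaf — visit yew.
    Visit fir.
    At fir: no right child.
  Visit fern.
  At fern: no right child.
Full in-order sequence: kale, moss, reed, hop, sage, tulip, ivy, teak, lime, plum, yew, fir, fern.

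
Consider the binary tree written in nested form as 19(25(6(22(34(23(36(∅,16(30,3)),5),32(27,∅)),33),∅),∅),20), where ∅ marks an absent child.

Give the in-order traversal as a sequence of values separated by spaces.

In-order visits the left subtree, then the node, then the right subtree.
At 19: go left to 25.
  At 25: go left to 6.
    At 6: go left to 22.
      At 22: go left to 34.
        At 34: go left to 23.
          At 23: go left to 36.
            At 36: no left child.
            Visit 36.
            At 36: go right to 16.
              At 16: go left to 30.
                30 is a leaf — visit 30.
              Visit 16.
              At 16: go right to 3.
                3 is a leaf — visit 3.
          Visit 23.
          At 23: go right to 5.
            5 is a leaf — visit 5.
        Visit 34.
        At 34: go right to 32.
          At 32: go left to 27.
            27 is a leaf — visit 27.
          Visit 32.
          At 32: no right child.
      Visit 22.
      At 22: go right to 33.
        33 is a leaf — visit 33.
    Visit 6.
    At 6: no right child.
  Visit 25.
  At 25: no right child.
Visit 19.
At 19: go right to 20.
  20 is a leaf — visit 20.

36 30 16 3 23 5 34 27 32 22 33 6 25 19 20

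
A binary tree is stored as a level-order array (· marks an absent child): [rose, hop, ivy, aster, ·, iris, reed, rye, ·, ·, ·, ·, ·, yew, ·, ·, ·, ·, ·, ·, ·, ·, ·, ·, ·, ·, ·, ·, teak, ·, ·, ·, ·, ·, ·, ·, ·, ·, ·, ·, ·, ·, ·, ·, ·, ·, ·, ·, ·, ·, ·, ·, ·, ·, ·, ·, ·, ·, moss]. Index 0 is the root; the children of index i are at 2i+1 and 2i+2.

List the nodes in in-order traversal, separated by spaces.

In-order visits the left subtree, then the node, then the right subtree.
At rose: go left to hop.
  At hop: go left to aster.
    At aster: go left to rye.
      rye is a leaf — visit rye.
    Visit aster.
    At aster: no right child.
  Visit hop.
  At hop: no right child.
Visit rose.
At rose: go right to ivy.
  At ivy: go left to iris.
    iris is a leaf — visit iris.
  Visit ivy.
  At ivy: go right to reed.
    At reed: go left to yew.
      At yew: no left child.
      Visit yew.
      At yew: go right to teak.
        At teak: no left child.
        Visit teak.
        At teak: go right to moss.
          moss is a leaf — visit moss.
    Visit reed.
    At reed: no right child.

rye aster hop rose iris ivy yew teak moss reed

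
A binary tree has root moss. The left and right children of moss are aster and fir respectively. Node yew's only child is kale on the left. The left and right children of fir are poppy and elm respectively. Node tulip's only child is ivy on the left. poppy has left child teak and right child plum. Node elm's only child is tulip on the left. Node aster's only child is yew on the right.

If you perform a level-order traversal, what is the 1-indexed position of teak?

8

Level-order visits nodes level by level from the root, left to right within each level.
Level 0: moss
Level 1: aster, fir
Level 2: yew, poppy, elm
Level 3: kale, teak, plum, tulip
Level 4: ivy
Full level-order sequence: moss, aster, fir, yew, poppy, elm, kale, teak, plum, tulip, ivy.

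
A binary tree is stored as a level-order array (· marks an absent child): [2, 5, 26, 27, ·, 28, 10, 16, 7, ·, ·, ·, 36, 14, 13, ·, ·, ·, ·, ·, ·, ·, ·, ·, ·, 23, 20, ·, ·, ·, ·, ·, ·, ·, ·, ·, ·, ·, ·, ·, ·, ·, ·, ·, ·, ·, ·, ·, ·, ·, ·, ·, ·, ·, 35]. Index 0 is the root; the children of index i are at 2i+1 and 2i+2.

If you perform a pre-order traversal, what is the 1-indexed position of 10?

12

Pre-order visits the node, then its left subtree, then its right subtree.
Visit 2.
At 2: go left to 5.
  Visit 5.
  At 5: go left to 27.
    Visit 27.
    At 27: go left to 16.
      16 is a leaf — visit 16.
    At 27: go right to 7.
      7 is a leaf — visit 7.
  At 5: no right child.
At 2: go right to 26.
  Visit 26.
  At 26: go left to 28.
    Visit 28.
    At 28: no left child.
    At 28: go right to 36.
      Visit 36.
      At 36: go left to 23.
        23 is a leaf — visit 23.
      At 36: go right to 20.
        Visit 20.
        At 20: no left child.
        At 20: go right to 35.
          35 is a leaf — visit 35.
  At 26: go right to 10.
    Visit 10.
    At 10: go left to 14.
      14 is a leaf — visit 14.
    At 10: go right to 13.
      13 is a leaf — visit 13.
Full pre-order sequence: 2, 5, 27, 16, 7, 26, 28, 36, 23, 20, 35, 10, 14, 13.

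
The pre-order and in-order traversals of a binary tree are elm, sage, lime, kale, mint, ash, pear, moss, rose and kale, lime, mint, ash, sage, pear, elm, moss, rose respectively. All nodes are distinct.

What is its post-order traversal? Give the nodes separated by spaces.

kale ash mint lime pear sage rose moss elm

The first element of pre-order is the root; it splits in-order into left and right subtrees.
Root elm: left subtree has 6 nodes {kale, lime, mint, ash, sage, pear}, right has 2 {moss, rose}.
  Root sage: left subtree has 4 nodes {kale, lime, mint, ash}, right has 1 {pear}.
    Root lime: left subtree has 1 node {kale}, right has 2 {mint, ash}.
      Root mint: left subtree has 0 nodes { }, right has 1 {ash}.
  Root moss: left subtree has 0 nodes { }, right has 1 {rose}.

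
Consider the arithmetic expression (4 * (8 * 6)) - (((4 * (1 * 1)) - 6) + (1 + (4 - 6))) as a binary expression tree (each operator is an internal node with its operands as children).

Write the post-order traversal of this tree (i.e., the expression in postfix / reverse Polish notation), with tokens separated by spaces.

4 8 6 * * 4 1 1 * * 6 - 1 4 6 - + + -

Post-order on an expression tree gives postfix notation: for each operator, emit left operand, right operand, then the operator.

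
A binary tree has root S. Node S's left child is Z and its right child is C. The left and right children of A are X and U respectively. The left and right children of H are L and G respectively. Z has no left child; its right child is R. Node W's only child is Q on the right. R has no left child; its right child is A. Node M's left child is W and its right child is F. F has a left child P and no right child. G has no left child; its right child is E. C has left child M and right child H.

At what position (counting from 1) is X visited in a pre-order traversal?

Pre-order visits the node, then its left subtree, then its right subtree.
Visit S.
At S: go left to Z.
  Visit Z.
  At Z: no left child.
  At Z: go right to R.
    Visit R.
    At R: no left child.
    At R: go right to A.
      Visit A.
      At A: go left to X.
        X is a leaf — visit X.
      At A: go right to U.
        U is a leaf — visit U.
At S: go right to C.
  Visit C.
  At C: go left to M.
    Visit M.
    At M: go left to W.
      Visit W.
      At W: no left child.
      At W: go right to Q.
        Q is a leaf — visit Q.
    At M: go right to F.
      Visit F.
      At F: go left to P.
        P is a leaf — visit P.
      At F: no right child.
  At C: go right to H.
    Visit H.
    At H: go left to L.
      L is a leaf — visit L.
    At H: go right to G.
      Visit G.
      At G: no left child.
      At G: go right to E.
        E is a leaf — visit E.
Full pre-order sequence: S, Z, R, A, X, U, C, M, W, Q, F, P, H, L, G, E.

5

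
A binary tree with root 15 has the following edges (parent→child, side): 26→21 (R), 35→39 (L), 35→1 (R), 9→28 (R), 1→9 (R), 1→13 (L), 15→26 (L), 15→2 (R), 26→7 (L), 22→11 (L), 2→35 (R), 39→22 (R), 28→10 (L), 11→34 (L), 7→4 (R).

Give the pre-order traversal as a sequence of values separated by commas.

Pre-order visits the node, then its left subtree, then its right subtree.
Visit 15.
At 15: go left to 26.
  Visit 26.
  At 26: go left to 7.
    Visit 7.
    At 7: no left child.
    At 7: go right to 4.
      4 is a leaf — visit 4.
  At 26: go right to 21.
    21 is a leaf — visit 21.
At 15: go right to 2.
  Visit 2.
  At 2: no left child.
  At 2: go right to 35.
    Visit 35.
    At 35: go left to 39.
      Visit 39.
      At 39: no left child.
      At 39: go right to 22.
        Visit 22.
        At 22: go left to 11.
          Visit 11.
          At 11: go left to 34.
            34 is a leaf — visit 34.
          At 11: no right child.
        At 22: no right child.
    At 35: go right to 1.
      Visit 1.
      At 1: go left to 13.
        13 is a leaf — visit 13.
      At 1: go right to 9.
        Visit 9.
        At 9: no left child.
        At 9: go right to 28.
          Visit 28.
          At 28: go left to 10.
            10 is a leaf — visit 10.
          At 28: no right child.

15, 26, 7, 4, 21, 2, 35, 39, 22, 11, 34, 1, 13, 9, 28, 10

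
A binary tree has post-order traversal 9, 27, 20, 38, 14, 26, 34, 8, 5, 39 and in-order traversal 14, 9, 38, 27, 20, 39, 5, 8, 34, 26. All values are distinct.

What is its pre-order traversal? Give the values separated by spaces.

The last element of post-order is the root; it splits in-order into left and right subtrees.
Root 39: left subtree has 5 nodes {14, 9, 38, 27, 20}, right has 4 {5, 8, 34, 26}.
  Root 14: left subtree has 0 nodes { }, right has 4 {9, 38, 27, 20}.
    Root 38: left subtree has 1 node {9}, right has 2 {27, 20}.
      Root 20: left subtree has 1 node {27}, right has 0 { }.
  Root 5: left subtree has 0 nodes { }, right has 3 {8, 34, 26}.
    Root 8: left subtree has 0 nodes { }, right has 2 {34, 26}.
      Root 34: left subtree has 0 nodes { }, right has 1 {26}.

39 14 38 9 20 27 5 8 34 26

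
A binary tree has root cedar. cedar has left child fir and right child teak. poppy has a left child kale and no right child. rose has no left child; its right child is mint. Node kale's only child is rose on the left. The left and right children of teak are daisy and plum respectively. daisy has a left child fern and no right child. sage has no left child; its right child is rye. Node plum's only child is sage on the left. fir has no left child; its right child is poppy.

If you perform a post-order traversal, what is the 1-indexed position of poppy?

Post-order visits the left subtree, then the right subtree, then the node.
At cedar: go left to fir.
  At fir: no left child.
  At fir: go right to poppy.
    At poppy: go left to kale.
      At kale: go left to rose.
        At rose: no left child.
        At rose: go right to mint.
          mint is a leaf — visit mint.
        Visit rose.
      At kale: no right child.
      Visit kale.
    At poppy: no right child.
    Visit poppy.
  Visit fir.
At cedar: go right to teak.
  At teak: go left to daisy.
    At daisy: go left to fern.
      fern is a leaf — visit fern.
    At daisy: no right child.
    Visit daisy.
  At teak: go right to plum.
    At plum: go left to sage.
      At sage: no left child.
      At sage: go right to rye.
        rye is a leaf — visit rye.
      Visit sage.
    At plum: no right child.
    Visit plum.
  Visit teak.
Visit cedar.
Full post-order sequence: mint, rose, kale, poppy, fir, fern, daisy, rye, sage, plum, teak, cedar.

4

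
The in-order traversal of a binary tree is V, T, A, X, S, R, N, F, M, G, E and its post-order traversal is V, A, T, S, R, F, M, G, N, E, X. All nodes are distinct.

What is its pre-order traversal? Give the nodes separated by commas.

The last element of post-order is the root; it splits in-order into left and right subtrees.
Root X: left subtree has 3 nodes {V, T, A}, right has 7 {S, R, N, F, M, G, E}.
  Root T: left subtree has 1 node {V}, right has 1 {A}.
  Root E: left subtree has 6 nodes {S, R, N, F, M, G}, right has 0 { }.
    Root N: left subtree has 2 nodes {S, R}, right has 3 {F, M, G}.
      Root R: left subtree has 1 node {S}, right has 0 { }.
      Root G: left subtree has 2 nodes {F, M}, right has 0 { }.
        Root M: left subtree has 1 node {F}, right has 0 { }.

X, T, V, A, E, N, R, S, G, M, F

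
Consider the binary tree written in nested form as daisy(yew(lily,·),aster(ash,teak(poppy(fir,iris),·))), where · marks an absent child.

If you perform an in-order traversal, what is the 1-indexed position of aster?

In-order visits the left subtree, then the node, then the right subtree.
At daisy: go left to yew.
  At yew: go left to lily.
    lily is a leaf — visit lily.
  Visit yew.
  At yew: no right child.
Visit daisy.
At daisy: go right to aster.
  At aster: go left to ash.
    ash is a leaf — visit ash.
  Visit aster.
  At aster: go right to teak.
    At teak: go left to poppy.
      At poppy: go left to fir.
        fir is a leaf — visit fir.
      Visit poppy.
      At poppy: go right to iris.
        iris is a leaf — visit iris.
    Visit teak.
    At teak: no right child.
Full in-order sequence: lily, yew, daisy, ash, aster, fir, poppy, iris, teak.

5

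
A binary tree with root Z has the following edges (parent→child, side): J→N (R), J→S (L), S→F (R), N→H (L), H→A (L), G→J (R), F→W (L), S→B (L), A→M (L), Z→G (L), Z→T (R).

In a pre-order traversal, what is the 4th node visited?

S

Pre-order visits the node, then its left subtree, then its right subtree.
Visit Z.
At Z: go left to G.
  Visit G.
  At G: no left child.
  At G: go right to J.
    Visit J.
    At J: go left to S.
      Visit S.
      At S: go left to B.
        B is a leaf — visit B.
      At S: go right to F.
        Visit F.
        At F: go left to W.
          W is a leaf — visit W.
        At F: no right child.
    At J: go right to N.
      Visit N.
      At N: go left to H.
        Visit H.
        At H: go left to A.
          Visit A.
          At A: go left to M.
            M is a leaf — visit M.
          At A: no right child.
        At H: no right child.
      At N: no right child.
At Z: go right to T.
  T is a leaf — visit T.
Full pre-order sequence: Z, G, J, S, B, F, W, N, H, A, M, T.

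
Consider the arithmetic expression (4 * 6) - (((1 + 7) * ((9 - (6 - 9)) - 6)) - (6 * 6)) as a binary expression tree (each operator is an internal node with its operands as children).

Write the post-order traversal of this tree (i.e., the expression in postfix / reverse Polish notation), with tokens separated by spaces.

Post-order on an expression tree gives postfix notation: for each operator, emit left operand, right operand, then the operator.

4 6 * 1 7 + 9 6 9 - - 6 - * 6 6 * - -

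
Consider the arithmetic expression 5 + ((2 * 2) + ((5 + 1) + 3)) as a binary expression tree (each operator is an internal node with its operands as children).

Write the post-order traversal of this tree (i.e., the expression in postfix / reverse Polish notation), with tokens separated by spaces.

5 2 2 * 5 1 + 3 + + +

Post-order on an expression tree gives postfix notation: for each operator, emit left operand, right operand, then the operator.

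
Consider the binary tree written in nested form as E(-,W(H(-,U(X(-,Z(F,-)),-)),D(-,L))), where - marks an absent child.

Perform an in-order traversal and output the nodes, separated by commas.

In-order visits the left subtree, then the node, then the right subtree.
At E: no left child.
Visit E.
At E: go right to W.
  At W: go left to H.
    At H: no left child.
    Visit H.
    At H: go right to U.
      At U: go left to X.
        At X: no left child.
        Visit X.
        At X: go right to Z.
          At Z: go left to F.
            F is a leaf — visit F.
          Visit Z.
          At Z: no right child.
      Visit U.
      At U: no right child.
  Visit W.
  At W: go right to D.
    At D: no left child.
    Visit D.
    At D: go right to L.
      L is a leaf — visit L.

E, H, X, F, Z, U, W, D, L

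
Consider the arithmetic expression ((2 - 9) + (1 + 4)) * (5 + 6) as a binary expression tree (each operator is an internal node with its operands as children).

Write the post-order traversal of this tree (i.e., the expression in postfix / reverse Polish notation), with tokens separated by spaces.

Post-order on an expression tree gives postfix notation: for each operator, emit left operand, right operand, then the operator.

2 9 - 1 4 + + 5 6 + *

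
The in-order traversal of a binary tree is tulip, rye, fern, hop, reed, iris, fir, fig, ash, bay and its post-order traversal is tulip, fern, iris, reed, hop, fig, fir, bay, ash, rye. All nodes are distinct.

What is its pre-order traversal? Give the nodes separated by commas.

rye, tulip, ash, fir, hop, fern, reed, iris, fig, bay

The last element of post-order is the root; it splits in-order into left and right subtrees.
Root rye: left subtree has 1 node {tulip}, right has 8 {fern, hop, reed, iris, fir, fig, ash, bay}.
  Root ash: left subtree has 6 nodes {fern, hop, reed, iris, fir, fig}, right has 1 {bay}.
    Root fir: left subtree has 4 nodes {fern, hop, reed, iris}, right has 1 {fig}.
      Root hop: left subtree has 1 node {fern}, right has 2 {reed, iris}.
        Root reed: left subtree has 0 nodes { }, right has 1 {iris}.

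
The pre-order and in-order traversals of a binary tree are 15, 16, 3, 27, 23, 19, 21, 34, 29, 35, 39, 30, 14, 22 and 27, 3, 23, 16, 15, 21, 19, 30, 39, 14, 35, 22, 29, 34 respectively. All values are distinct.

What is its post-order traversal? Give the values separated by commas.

The first element of pre-order is the root; it splits in-order into left and right subtrees.
Root 15: left subtree has 4 nodes {27, 3, 23, 16}, right has 9 {21, 19, 30, 39, 14, 35, 22, 29, 34}.
  Root 16: left subtree has 3 nodes {27, 3, 23}, right has 0 { }.
    Root 3: left subtree has 1 node {27}, right has 1 {23}.
  Root 19: left subtree has 1 node {21}, right has 7 {30, 39, 14, 35, 22, 29, 34}.
    Root 34: left subtree has 6 nodes {30, 39, 14, 35, 22, 29}, right has 0 { }.
      Root 29: left subtree has 5 nodes {30, 39, 14, 35, 22}, right has 0 { }.
        Root 35: left subtree has 3 nodes {30, 39, 14}, right has 1 {22}.
          Root 39: left subtree has 1 node {30}, right has 1 {14}.

27, 23, 3, 16, 21, 30, 14, 39, 22, 35, 29, 34, 19, 15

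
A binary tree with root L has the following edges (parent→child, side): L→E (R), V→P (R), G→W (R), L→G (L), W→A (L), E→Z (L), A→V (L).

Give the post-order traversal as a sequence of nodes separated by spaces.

Post-order visits the left subtree, then the right subtree, then the node.
At L: go left to G.
  At G: no left child.
  At G: go right to W.
    At W: go left to A.
      At A: go left to V.
        At V: no left child.
        At V: go right to P.
          P is a leaf — visit P.
        Visit V.
      At A: no right child.
      Visit A.
    At W: no right child.
    Visit W.
  Visit G.
At L: go right to E.
  At E: go left to Z.
    Z is a leaf — visit Z.
  At E: no right child.
  Visit E.
Visit L.

P V A W G Z E L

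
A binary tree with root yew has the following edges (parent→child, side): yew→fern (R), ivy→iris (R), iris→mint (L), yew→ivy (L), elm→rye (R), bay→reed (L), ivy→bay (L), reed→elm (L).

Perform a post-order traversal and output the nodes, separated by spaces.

Post-order visits the left subtree, then the right subtree, then the node.
At yew: go left to ivy.
  At ivy: go left to bay.
    At bay: go left to reed.
      At reed: go left to elm.
        At elm: no left child.
        At elm: go right to rye.
          rye is a leaf — visit rye.
        Visit elm.
      At reed: no right child.
      Visit reed.
    At bay: no right child.
    Visit bay.
  At ivy: go right to iris.
    At iris: go left to mint.
      mint is a leaf — visit mint.
    At iris: no right child.
    Visit iris.
  Visit ivy.
At yew: go right to fern.
  fern is a leaf — visit fern.
Visit yew.

rye elm reed bay mint iris ivy fern yew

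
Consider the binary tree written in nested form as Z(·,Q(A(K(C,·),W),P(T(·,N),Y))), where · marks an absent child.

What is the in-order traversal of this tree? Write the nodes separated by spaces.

In-order visits the left subtree, then the node, then the right subtree.
At Z: no left child.
Visit Z.
At Z: go right to Q.
  At Q: go left to A.
    At A: go left to K.
      At K: go left to C.
        C is a leaf — visit C.
      Visit K.
      At K: no right child.
    Visit A.
    At A: go right to W.
      W is a leaf — visit W.
  Visit Q.
  At Q: go right to P.
    At P: go left to T.
      At T: no left child.
      Visit T.
      At T: go right to N.
        N is a leaf — visit N.
    Visit P.
    At P: go right to Y.
      Y is a leaf — visit Y.

Z C K A W Q T N P Y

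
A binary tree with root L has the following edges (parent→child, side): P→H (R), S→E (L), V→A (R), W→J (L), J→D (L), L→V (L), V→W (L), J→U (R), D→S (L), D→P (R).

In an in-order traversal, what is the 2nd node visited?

In-order visits the left subtree, then the node, then the right subtree.
At L: go left to V.
  At V: go left to W.
    At W: go left to J.
      At J: go left to D.
        At D: go left to S.
          At S: go left to E.
            E is a leaf — visit E.
          Visit S.
          At S: no right child.
        Visit D.
        At D: go right to P.
          At P: no left child.
          Visit P.
          At P: go right to H.
            H is a leaf — visit H.
      Visit J.
      At J: go right to U.
        U is a leaf — visit U.
    Visit W.
    At W: no right child.
  Visit V.
  At V: go right to A.
    A is a leaf — visit A.
Visit L.
At L: no right child.
Full in-order sequence: E, S, D, P, H, J, U, W, V, A, L.

S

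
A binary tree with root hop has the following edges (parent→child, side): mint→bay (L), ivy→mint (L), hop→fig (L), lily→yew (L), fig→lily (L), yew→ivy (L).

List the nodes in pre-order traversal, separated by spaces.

Pre-order visits the node, then its left subtree, then its right subtree.
Visit hop.
At hop: go left to fig.
  Visit fig.
  At fig: go left to lily.
    Visit lily.
    At lily: go left to yew.
      Visit yew.
      At yew: go left to ivy.
        Visit ivy.
        At ivy: go left to mint.
          Visit mint.
          At mint: go left to bay.
            bay is a leaf — visit bay.
          At mint: no right child.
        At ivy: no right child.
      At yew: no right child.
    At lily: no right child.
  At fig: no right child.
At hop: no right child.

hop fig lily yew ivy mint bay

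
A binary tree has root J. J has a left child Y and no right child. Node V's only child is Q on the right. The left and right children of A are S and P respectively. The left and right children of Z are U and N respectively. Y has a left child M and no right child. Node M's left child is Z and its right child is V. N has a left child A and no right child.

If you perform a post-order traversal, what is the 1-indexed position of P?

Post-order visits the left subtree, then the right subtree, then the node.
At J: go left to Y.
  At Y: go left to M.
    At M: go left to Z.
      At Z: go left to U.
        U is a leaf — visit U.
      At Z: go right to N.
        At N: go left to A.
          At A: go left to S.
            S is a leaf — visit S.
          At A: go right to P.
            P is a leaf — visit P.
          Visit A.
        At N: no right child.
        Visit N.
      Visit Z.
    At M: go right to V.
      At V: no left child.
      At V: go right to Q.
        Q is a leaf — visit Q.
      Visit V.
    Visit M.
  At Y: no right child.
  Visit Y.
At J: no right child.
Visit J.
Full post-order sequence: U, S, P, A, N, Z, Q, V, M, Y, J.

3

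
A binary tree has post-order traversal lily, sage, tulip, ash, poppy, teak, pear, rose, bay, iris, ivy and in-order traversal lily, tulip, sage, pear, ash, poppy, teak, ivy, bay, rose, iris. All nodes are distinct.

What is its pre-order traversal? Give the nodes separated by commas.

ivy, pear, tulip, lily, sage, teak, poppy, ash, iris, bay, rose

The last element of post-order is the root; it splits in-order into left and right subtrees.
Root ivy: left subtree has 7 nodes {lily, tulip, sage, pear, ash, poppy, teak}, right has 3 {bay, rose, iris}.
  Root pear: left subtree has 3 nodes {lily, tulip, sage}, right has 3 {ash, poppy, teak}.
    Root tulip: left subtree has 1 node {lily}, right has 1 {sage}.
    Root teak: left subtree has 2 nodes {ash, poppy}, right has 0 { }.
      Root poppy: left subtree has 1 node {ash}, right has 0 { }.
  Root iris: left subtree has 2 nodes {bay, rose}, right has 0 { }.
    Root bay: left subtree has 0 nodes { }, right has 1 {rose}.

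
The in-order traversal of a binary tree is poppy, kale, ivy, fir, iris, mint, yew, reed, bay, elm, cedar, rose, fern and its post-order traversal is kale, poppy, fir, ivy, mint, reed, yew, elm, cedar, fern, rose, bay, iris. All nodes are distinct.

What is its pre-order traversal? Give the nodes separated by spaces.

The last element of post-order is the root; it splits in-order into left and right subtrees.
Root iris: left subtree has 4 nodes {poppy, kale, ivy, fir}, right has 8 {mint, yew, reed, bay, elm, cedar, rose, fern}.
  Root ivy: left subtree has 2 nodes {poppy, kale}, right has 1 {fir}.
    Root poppy: left subtree has 0 nodes { }, right has 1 {kale}.
  Root bay: left subtree has 3 nodes {mint, yew, reed}, right has 4 {elm, cedar, rose, fern}.
    Root yew: left subtree has 1 node {mint}, right has 1 {reed}.
    Root rose: left subtree has 2 nodes {elm, cedar}, right has 1 {fern}.
      Root cedar: left subtree has 1 node {elm}, right has 0 { }.

iris ivy poppy kale fir bay yew mint reed rose cedar elm fern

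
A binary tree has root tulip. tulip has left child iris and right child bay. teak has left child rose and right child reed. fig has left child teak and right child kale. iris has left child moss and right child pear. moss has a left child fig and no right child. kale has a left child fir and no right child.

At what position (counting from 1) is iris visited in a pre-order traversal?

Pre-order visits the node, then its left subtree, then its right subtree.
Visit tulip.
At tulip: go left to iris.
  Visit iris.
  At iris: go left to moss.
    Visit moss.
    At moss: go left to fig.
      Visit fig.
      At fig: go left to teak.
        Visit teak.
        At teak: go left to rose.
          rose is a leaf — visit rose.
        At teak: go right to reed.
          reed is a leaf — visit reed.
      At fig: go right to kale.
        Visit kale.
        At kale: go left to fir.
          fir is a leaf — visit fir.
        At kale: no right child.
    At moss: no right child.
  At iris: go right to pear.
    pear is a leaf — visit pear.
At tulip: go right to bay.
  bay is a leaf — visit bay.
Full pre-order sequence: tulip, iris, moss, fig, teak, rose, reed, kale, fir, pear, bay.

2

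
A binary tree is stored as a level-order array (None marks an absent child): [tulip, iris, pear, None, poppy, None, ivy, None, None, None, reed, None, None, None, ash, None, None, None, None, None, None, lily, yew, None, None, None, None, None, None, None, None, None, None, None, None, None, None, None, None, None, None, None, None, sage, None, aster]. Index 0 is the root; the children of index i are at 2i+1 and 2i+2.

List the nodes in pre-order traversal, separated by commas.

Pre-order visits the node, then its left subtree, then its right subtree.
Visit tulip.
At tulip: go left to iris.
  Visit iris.
  At iris: no left child.
  At iris: go right to poppy.
    Visit poppy.
    At poppy: no left child.
    At poppy: go right to reed.
      Visit reed.
      At reed: go left to lily.
        Visit lily.
        At lily: go left to sage.
          sage is a leaf — visit sage.
        At lily: no right child.
      At reed: go right to yew.
        Visit yew.
        At yew: go left to aster.
          aster is a leaf — visit aster.
        At yew: no right child.
At tulip: go right to pear.
  Visit pear.
  At pear: no left child.
  At pear: go right to ivy.
    Visit ivy.
    At ivy: no left child.
    At ivy: go right to ash.
      ash is a leaf — visit ash.

tulip, iris, poppy, reed, lily, sage, yew, aster, pear, ivy, ash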